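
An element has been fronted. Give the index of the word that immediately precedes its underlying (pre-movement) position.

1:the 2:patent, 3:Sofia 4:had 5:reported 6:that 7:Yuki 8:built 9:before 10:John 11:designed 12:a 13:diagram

The displaced element is "the patent" (word 2).
It is linked across 1 clause boundary (that).
It functions as the direct object of "built", so the gap sits immediately after word 8 ("built").
Base order: Sofia had reported that Yuki built the patent before John designed a diagram.

8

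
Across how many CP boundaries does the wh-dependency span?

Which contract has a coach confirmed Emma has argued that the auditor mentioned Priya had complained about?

"which contract" is extracted from the PP object of "complained".
Boundaries crossed, outermost first: [Ø], [that], [Ø] — 3 in total.

3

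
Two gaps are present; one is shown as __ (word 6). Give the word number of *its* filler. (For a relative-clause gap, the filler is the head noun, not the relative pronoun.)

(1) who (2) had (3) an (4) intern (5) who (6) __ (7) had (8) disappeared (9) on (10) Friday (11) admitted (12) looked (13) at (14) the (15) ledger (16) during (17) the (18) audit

4

The marked gap is inside the relative clause, the subject of "disappeared".
Its filler is the head noun "intern" (via "who"), at word 4.
(The other dependency links word 1 to a gap after word 11.)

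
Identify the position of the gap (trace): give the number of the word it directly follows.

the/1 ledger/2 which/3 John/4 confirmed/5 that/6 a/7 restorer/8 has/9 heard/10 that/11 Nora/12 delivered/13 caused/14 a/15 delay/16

13

The displaced element is "the ledger" (word 2).
It is linked across 2 clause boundaries (that → that).
It functions as the direct object of "delivered", so the gap sits immediately after word 13 ("delivered").
Base order: John confirmed that a restorer has heard that Nora delivered the ledger.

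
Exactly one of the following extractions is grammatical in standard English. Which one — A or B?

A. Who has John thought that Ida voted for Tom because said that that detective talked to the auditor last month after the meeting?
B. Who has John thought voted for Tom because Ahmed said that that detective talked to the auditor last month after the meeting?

B

In A, the wh-phrase is extracted from inside an adjunct island (introduced by "because"), which blocks movement.
In B, the extraction path crosses only that-complement boundaries, which are transparent.
So B is grammatical.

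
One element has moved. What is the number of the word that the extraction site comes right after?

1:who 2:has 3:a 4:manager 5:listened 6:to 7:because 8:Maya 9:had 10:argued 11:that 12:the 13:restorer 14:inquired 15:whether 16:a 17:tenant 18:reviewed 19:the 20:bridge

The displaced element is "who" (word 1).
It functions as the object of the preposition "to" of "listened", so the gap sits immediately after word 6 ("to").
Base order: A manager has listened to who because Maya had argued that the restorer inquired whether a tenant reviewed the bridge.

6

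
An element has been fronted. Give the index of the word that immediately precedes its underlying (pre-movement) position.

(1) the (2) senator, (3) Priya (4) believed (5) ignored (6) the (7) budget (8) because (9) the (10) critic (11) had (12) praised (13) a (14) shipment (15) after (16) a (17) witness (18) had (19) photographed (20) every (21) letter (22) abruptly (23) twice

The displaced element is "the senator" (word 2).
It is linked across 1 clause boundary (Ø).
It functions as the subject of "ignored", so the gap sits immediately after word 4 ("believed").
Base order: Priya believed that the senator ignored the budget because the critic had praised a shipment after a witness had photographed every letter abruptly twice.

4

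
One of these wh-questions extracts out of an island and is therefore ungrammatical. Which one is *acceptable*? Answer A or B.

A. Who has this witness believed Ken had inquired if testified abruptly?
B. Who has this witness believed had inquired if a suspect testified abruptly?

B

In A, the wh-phrase is extracted from inside a wh-island (introduced by "if"), which blocks movement.
In B, the extraction path crosses only that-complement boundaries, which are transparent.
So B is grammatical.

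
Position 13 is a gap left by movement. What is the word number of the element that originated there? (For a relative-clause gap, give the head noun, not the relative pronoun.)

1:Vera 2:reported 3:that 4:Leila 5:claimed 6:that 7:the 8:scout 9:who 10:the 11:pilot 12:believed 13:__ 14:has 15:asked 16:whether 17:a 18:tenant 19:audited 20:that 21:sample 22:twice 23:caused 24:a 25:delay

The gap at 13 is the subject of "asked", inside a relative clause.
The relative pronoun is "who" (word 9); it is bound by the head noun immediately before it.
Its filler is the head noun "scout", at word 8.

8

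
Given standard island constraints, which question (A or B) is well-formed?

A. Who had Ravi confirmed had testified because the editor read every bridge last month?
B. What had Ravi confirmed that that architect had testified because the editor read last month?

A

In B, the wh-phrase is extracted from inside an adjunct island (introduced by "because"), which blocks movement.
In A, the extraction path crosses only that-complement boundaries, which are transparent.
So A is grammatical.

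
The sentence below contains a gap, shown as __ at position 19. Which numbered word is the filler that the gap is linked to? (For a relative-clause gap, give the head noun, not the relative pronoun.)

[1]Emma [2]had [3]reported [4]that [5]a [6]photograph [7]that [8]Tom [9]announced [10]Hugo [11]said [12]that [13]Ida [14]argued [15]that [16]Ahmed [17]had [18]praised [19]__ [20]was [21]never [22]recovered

6

The gap at 19 is the object of "praised", inside a relative clause.
The relative pronoun is "that" (word 7); it is bound by the head noun immediately before it.
Its filler is the head noun "photograph", at word 6.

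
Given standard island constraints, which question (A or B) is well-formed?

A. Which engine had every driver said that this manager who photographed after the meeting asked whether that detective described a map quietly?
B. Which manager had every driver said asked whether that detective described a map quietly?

B

In A, the wh-phrase is extracted from inside a complex-NP island (relative clause) (introduced by "who"), which blocks movement.
In B, the extraction path crosses only that-complement boundaries, which are transparent.
So B is grammatical.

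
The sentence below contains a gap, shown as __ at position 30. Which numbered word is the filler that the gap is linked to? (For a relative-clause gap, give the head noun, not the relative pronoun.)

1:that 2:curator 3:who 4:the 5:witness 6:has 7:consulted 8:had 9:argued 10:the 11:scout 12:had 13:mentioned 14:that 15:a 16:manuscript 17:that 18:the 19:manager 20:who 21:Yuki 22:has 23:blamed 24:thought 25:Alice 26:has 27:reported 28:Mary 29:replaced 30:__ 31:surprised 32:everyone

The gap at 30 is the object of "replaced", inside a relative clause.
The relative pronoun is "that" (word 17); it is bound by the head noun immediately before it.
Its filler is the head noun "manuscript", at word 16.

16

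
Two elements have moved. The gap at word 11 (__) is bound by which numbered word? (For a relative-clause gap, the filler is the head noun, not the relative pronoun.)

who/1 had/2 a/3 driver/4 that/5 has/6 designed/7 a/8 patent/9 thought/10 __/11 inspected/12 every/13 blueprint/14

1

The marked gap is the subject of "inspected".
Its filler is the fronted wh-phrase "who", at word 1.
(The other dependency links word 4 to a gap after word 5.)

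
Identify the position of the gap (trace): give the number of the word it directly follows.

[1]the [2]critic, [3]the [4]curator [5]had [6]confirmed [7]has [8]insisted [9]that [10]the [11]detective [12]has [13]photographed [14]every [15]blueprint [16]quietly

The displaced element is "the critic" (word 2).
It is linked across 1 clause boundary (Ø).
It functions as the subject of "insisted", so the gap sits immediately after word 6 ("confirmed").
Base order: The curator had confirmed the critic has insisted that the detective has photographed every blueprint quietly.

6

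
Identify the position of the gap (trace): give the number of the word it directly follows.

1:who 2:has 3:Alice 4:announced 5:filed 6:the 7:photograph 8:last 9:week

The displaced element is "who" (word 1).
It is linked across 1 clause boundary (Ø).
It functions as the subject of "filed", so the gap sits immediately after word 4 ("announced").
Base order: Alice has announced that who filed the photograph last week.

4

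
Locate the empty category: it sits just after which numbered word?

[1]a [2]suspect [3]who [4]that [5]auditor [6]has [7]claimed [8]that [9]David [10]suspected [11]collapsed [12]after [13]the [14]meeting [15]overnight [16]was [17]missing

10

The displaced element is "a suspect" (word 2).
It is linked across 2 clause boundaries (that → Ø).
It functions as the subject of "collapsed", so the gap sits immediately after word 10 ("suspected").
Base order: That auditor has claimed that David suspected that a suspect collapsed after the meeting overnight.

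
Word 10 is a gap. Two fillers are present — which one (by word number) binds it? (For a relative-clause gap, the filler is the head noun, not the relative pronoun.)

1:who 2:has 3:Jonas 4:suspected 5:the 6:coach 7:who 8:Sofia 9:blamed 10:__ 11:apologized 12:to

6

The marked gap is inside the relative clause, the direct object of "blamed".
Its filler is the head noun "coach" (via "who"), at word 6.
(The other dependency links word 1 to a gap after word 12.)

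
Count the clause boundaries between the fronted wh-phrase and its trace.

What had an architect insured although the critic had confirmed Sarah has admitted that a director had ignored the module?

"what" originates inside the matrix clause — no clause boundary is crossed.

0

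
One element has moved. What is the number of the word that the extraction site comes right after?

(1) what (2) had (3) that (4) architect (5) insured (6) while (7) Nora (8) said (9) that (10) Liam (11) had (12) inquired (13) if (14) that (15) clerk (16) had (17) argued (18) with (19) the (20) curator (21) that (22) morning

5

The displaced element is "what" (word 1).
It functions as the direct object of "insured", so the gap sits immediately after word 5 ("insured").
Base order: That architect had insured what while Nora said that Liam had inquired if that clerk had argued with the curator that morning.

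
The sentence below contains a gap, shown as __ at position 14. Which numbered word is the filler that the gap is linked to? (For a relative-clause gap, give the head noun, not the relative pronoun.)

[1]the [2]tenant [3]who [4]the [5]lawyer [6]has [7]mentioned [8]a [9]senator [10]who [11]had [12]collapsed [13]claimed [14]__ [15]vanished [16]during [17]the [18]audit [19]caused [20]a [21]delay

The gap at 14 is the subject of "vanished", inside a relative clause.
The relative pronoun is "who" (word 3); it is bound by the head noun immediately before it.
Its filler is the head noun "tenant", at word 2.

2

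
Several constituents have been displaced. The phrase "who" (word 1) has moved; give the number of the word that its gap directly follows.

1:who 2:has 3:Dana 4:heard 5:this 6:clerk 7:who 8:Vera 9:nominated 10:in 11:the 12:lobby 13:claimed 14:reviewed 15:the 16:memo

The displaced element is "who" (word 1).
It is linked across 2 clause boundaries (Ø → Ø).
It functions as the subject of "reviewed", so the gap sits immediately after word 13 ("claimed").
Base order: Dana has heard this clerk who Vera nominated in the lobby claimed that who reviewed the memo.

13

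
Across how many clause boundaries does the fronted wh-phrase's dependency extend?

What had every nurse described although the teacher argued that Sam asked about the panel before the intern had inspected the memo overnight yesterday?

"what" originates inside the matrix clause — no clause boundary is crossed.

0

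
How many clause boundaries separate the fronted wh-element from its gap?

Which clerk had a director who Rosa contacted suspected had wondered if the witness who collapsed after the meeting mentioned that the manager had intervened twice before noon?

"which clerk" is extracted from the subject of "wondered".
Boundaries crossed, outermost first: [Ø] — 1 in total.

1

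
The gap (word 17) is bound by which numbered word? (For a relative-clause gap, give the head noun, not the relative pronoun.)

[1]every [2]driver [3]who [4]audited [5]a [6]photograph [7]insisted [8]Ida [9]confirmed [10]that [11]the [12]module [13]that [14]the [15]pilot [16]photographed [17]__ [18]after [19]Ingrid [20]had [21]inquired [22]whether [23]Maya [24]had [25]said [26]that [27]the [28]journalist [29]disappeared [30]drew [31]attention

12

The gap at 17 is the object of "photographed", inside a relative clause.
The relative pronoun is "that" (word 13); it is bound by the head noun immediately before it.
Its filler is the head noun "module", at word 12.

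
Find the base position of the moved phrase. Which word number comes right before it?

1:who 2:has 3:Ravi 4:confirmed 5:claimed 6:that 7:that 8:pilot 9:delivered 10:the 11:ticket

4

The displaced element is "who" (word 1).
It is linked across 1 clause boundary (Ø).
It functions as the subject of "claimed", so the gap sits immediately after word 4 ("confirmed").
Base order: Ravi has confirmed that who claimed that that pilot delivered the ticket.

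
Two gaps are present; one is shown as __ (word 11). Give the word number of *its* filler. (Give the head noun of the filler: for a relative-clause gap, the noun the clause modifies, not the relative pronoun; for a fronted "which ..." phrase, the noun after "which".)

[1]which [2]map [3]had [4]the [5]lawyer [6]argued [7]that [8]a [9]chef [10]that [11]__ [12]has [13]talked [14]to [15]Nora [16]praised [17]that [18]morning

9

The marked gap is inside the relative clause, the subject of "talked".
Its filler is the head noun "chef" (via "that"), at word 9.
(The other dependency links word 2 to a gap after word 16.)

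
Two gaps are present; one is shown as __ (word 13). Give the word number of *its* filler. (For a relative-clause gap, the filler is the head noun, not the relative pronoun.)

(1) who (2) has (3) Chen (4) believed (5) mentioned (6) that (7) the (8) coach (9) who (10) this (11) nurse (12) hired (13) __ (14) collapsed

8

The marked gap is inside the relative clause, the direct object of "hired".
Its filler is the head noun "coach" (via "who"), at word 8.
(The other dependency links word 1 to a gap after word 4.)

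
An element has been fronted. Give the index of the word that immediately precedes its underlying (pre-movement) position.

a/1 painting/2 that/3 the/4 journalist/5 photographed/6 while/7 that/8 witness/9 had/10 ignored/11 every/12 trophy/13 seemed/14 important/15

The displaced element is "a painting" (word 2).
It functions as the direct object of "photographed", so the gap sits immediately after word 6 ("photographed").
Base order: The journalist photographed a painting while that witness had ignored every trophy.

6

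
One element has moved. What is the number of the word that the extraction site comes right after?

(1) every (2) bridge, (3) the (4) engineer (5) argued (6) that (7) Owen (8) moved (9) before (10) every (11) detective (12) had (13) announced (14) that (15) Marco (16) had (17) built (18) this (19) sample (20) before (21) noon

8

The displaced element is "every bridge" (word 2).
It is linked across 1 clause boundary (that).
It functions as the direct object of "moved", so the gap sits immediately after word 8 ("moved").
Base order: The engineer argued that Owen moved every bridge before every detective had announced that Marco had built this sample before noon.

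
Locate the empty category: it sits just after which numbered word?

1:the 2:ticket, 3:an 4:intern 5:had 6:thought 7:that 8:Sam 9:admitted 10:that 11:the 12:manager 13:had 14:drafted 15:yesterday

14

The displaced element is "the ticket" (word 2).
It is linked across 2 clause boundaries (that → that).
It functions as the direct object of "drafted", so the gap sits immediately after word 14 ("drafted").
Base order: An intern had thought that Sam admitted that the manager had drafted the ticket yesterday.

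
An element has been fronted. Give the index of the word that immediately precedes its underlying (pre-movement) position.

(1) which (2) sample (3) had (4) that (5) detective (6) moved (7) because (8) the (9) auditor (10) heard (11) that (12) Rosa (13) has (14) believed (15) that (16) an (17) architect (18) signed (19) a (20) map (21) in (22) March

The displaced element is "which sample" (word 2).
It functions as the direct object of "moved", so the gap sits immediately after word 6 ("moved").
Base order: That detective had moved which sample because the auditor heard that Rosa has believed that an architect signed a map in March.

6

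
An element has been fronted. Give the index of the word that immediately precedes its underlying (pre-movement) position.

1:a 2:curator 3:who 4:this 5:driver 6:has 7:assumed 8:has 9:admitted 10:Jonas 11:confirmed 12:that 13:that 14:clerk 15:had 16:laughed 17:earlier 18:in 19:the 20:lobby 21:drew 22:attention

7

The displaced element is "a curator" (word 2).
It is linked across 1 clause boundary (Ø).
It functions as the subject of "admitted", so the gap sits immediately after word 7 ("assumed").
Base order: This driver has assumed that a curator has admitted Jonas confirmed that that clerk had laughed earlier in the lobby.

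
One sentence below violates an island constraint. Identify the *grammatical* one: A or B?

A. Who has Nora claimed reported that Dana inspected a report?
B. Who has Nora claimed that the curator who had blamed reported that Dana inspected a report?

In B, the wh-phrase is extracted from inside a complex-NP island (relative clause) (introduced by "who"), which blocks movement.
In A, the extraction path crosses only that-complement boundaries, which are transparent.
So A is grammatical.

A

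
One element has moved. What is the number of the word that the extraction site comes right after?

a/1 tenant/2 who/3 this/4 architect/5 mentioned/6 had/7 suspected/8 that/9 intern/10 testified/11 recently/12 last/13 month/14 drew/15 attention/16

6

The displaced element is "a tenant" (word 2).
It is linked across 1 clause boundary (Ø).
It functions as the subject of "suspected", so the gap sits immediately after word 6 ("mentioned").
Base order: This architect mentioned that a tenant had suspected that intern testified recently last month.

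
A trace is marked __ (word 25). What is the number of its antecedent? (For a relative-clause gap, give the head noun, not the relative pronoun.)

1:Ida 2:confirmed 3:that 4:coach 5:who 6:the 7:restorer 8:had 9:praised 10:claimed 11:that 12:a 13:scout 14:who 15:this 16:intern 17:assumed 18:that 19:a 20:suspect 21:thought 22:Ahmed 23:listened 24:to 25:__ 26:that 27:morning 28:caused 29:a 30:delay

The gap at 25 is the prepositional object of "listened", inside a relative clause.
The relative pronoun is "who" (word 14); it is bound by the head noun immediately before it.
Its filler is the head noun "scout", at word 13.

13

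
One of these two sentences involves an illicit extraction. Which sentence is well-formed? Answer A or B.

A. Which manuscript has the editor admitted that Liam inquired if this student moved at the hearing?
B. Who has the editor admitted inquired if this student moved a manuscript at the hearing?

In A, the wh-phrase is extracted from inside a wh-island (introduced by "if"), which blocks movement.
In B, the extraction path crosses only that-complement boundaries, which are transparent.
So B is grammatical.

B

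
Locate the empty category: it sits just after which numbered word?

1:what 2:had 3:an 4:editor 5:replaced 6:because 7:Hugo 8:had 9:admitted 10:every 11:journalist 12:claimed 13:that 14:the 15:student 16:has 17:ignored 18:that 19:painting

5

The displaced element is "what" (word 1).
It functions as the direct object of "replaced", so the gap sits immediately after word 5 ("replaced").
Base order: An editor had replaced what because Hugo had admitted every journalist claimed that the student has ignored that painting.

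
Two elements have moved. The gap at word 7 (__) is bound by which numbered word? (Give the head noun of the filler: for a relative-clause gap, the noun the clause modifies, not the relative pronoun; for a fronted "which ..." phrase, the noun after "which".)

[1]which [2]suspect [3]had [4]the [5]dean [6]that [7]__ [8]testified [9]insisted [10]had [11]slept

5

The marked gap is inside the relative clause, the subject of "testified".
Its filler is the head noun "dean" (via "that"), at word 5.
(The other dependency links word 2 to a gap after word 9.)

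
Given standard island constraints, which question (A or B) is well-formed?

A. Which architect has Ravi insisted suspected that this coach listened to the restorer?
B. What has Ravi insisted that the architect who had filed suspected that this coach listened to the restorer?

In B, the wh-phrase is extracted from inside a complex-NP island (relative clause) (introduced by "who"), which blocks movement.
In A, the extraction path crosses only that-complement boundaries, which are transparent.
So A is grammatical.

A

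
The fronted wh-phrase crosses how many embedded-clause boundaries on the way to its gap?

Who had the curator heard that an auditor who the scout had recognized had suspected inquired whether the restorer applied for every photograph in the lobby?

"who" is extracted from the subject of "inquired".
Boundaries crossed, outermost first: [that], [Ø] — 2 in total.

2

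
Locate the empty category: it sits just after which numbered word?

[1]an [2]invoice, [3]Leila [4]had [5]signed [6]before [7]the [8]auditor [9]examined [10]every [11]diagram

5

The displaced element is "an invoice" (word 2).
It functions as the direct object of "signed", so the gap sits immediately after word 5 ("signed").
Base order: Leila had signed an invoice before the auditor examined every diagram.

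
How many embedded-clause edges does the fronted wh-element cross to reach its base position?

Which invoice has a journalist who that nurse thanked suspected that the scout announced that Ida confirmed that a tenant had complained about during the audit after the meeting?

"which invoice" is extracted from the PP object of "complained".
Boundaries crossed, outermost first: [that], [that], [that] — 3 in total.

3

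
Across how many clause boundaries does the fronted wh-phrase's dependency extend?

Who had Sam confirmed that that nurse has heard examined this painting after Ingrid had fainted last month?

"who" is extracted from the subject of "examined".
Boundaries crossed, outermost first: [that], [Ø] — 2 in total.

2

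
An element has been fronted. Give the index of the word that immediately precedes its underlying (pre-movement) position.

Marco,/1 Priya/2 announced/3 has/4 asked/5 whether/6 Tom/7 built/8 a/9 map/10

The displaced element is "Marco" (word 1).
It is linked across 1 clause boundary (Ø).
It functions as the subject of "asked", so the gap sits immediately after word 3 ("announced").
Base order: Priya announced that Marco has asked whether Tom built a map.

3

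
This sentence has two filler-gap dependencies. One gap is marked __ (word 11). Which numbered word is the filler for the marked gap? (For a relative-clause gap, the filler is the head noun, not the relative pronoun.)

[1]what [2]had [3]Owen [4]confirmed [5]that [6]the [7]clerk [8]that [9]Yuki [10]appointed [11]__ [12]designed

The marked gap is inside the relative clause, the direct object of "appointed".
Its filler is the head noun "clerk" (via "that"), at word 7.
(The other dependency links word 1 to a gap after word 12.)

7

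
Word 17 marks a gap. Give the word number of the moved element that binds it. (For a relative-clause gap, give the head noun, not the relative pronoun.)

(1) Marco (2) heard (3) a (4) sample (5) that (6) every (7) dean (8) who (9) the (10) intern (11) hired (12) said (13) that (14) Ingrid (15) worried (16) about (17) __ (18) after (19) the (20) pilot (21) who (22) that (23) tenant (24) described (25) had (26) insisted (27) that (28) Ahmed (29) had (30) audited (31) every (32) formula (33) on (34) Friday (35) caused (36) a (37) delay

The gap at 17 is the prepositional object of "worried", inside a relative clause.
The relative pronoun is "that" (word 5); it is bound by the head noun immediately before it.
Its filler is the head noun "sample", at word 4.

4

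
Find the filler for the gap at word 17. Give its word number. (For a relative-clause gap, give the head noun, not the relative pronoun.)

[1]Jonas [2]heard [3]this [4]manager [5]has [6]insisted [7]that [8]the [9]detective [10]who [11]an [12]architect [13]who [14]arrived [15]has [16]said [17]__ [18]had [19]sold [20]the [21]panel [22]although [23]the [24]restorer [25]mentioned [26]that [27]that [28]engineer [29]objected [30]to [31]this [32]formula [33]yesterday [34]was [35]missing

The gap at 17 is the subject of "sold", inside a relative clause.
The relative pronoun is "who" (word 10); it is bound by the head noun immediately before it.
Its filler is the head noun "detective", at word 9.

9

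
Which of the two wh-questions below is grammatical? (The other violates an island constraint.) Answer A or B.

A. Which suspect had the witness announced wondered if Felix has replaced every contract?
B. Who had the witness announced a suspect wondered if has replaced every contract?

A

In B, the wh-phrase is extracted from inside a wh-island (introduced by "if"), which blocks movement.
In A, the extraction path crosses only that-complement boundaries, which are transparent.
So A is grammatical.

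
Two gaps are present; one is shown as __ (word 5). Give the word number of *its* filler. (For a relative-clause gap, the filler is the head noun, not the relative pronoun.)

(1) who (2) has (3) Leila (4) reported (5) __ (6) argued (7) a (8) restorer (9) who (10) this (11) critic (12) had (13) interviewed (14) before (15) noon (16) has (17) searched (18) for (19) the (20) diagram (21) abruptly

The marked gap is the subject of "argued".
Its filler is the fronted wh-phrase "who", at word 1.
(The other dependency links word 8 to a gap after word 13.)

1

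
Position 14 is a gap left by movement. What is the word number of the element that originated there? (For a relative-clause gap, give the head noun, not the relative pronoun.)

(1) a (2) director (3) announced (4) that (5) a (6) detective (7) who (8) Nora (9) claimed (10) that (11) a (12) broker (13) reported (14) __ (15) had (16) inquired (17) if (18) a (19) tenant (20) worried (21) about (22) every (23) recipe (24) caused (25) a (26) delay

6

The gap at 14 is the subject of "inquired", inside a relative clause.
The relative pronoun is "who" (word 7); it is bound by the head noun immediately before it.
Its filler is the head noun "detective", at word 6.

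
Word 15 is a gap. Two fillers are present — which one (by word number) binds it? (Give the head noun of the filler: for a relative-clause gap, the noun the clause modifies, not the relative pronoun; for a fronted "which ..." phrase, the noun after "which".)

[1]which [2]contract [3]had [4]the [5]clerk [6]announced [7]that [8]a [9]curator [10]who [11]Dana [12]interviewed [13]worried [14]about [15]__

The marked gap is the object of the preposition "about" of "worried".
Its filler is the fronted wh-phrase "which contract", at word 2.
(The other dependency links word 9 to a gap after word 12.)

2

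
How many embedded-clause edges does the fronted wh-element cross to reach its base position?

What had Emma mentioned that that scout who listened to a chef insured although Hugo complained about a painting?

"what" is extracted from the object of "insured".
Boundaries crossed, outermost first: [that] — 1 in total.

1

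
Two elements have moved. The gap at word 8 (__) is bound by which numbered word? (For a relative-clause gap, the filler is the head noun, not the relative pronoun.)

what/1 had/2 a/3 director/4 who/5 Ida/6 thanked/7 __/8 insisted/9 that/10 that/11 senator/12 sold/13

4

The marked gap is inside the relative clause, the direct object of "thanked".
Its filler is the head noun "director" (via "who"), at word 4.
(The other dependency links word 1 to a gap after word 13.)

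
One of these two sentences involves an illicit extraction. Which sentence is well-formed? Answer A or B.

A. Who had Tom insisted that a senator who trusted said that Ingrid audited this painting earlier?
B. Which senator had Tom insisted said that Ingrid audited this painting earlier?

In A, the wh-phrase is extracted from inside a complex-NP island (relative clause) (introduced by "who"), which blocks movement.
In B, the extraction path crosses only that-complement boundaries, which are transparent.
So B is grammatical.

B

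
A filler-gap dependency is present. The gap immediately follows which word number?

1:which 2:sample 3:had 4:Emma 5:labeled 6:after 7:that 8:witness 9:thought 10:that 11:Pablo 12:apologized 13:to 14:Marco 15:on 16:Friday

The displaced element is "which sample" (word 2).
It functions as the direct object of "labeled", so the gap sits immediately after word 5 ("labeled").
Base order: Emma had labeled which sample after that witness thought that Pablo apologized to Marco on Friday.

5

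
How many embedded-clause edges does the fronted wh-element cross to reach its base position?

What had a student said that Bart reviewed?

1

"what" is extracted from the object of "reviewed".
Boundaries crossed, outermost first: [that] — 1 in total.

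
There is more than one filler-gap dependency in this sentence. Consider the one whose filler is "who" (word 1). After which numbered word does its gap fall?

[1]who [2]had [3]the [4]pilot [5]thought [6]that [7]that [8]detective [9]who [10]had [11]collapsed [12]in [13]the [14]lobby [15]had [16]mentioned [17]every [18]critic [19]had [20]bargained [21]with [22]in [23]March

The displaced element is "who" (word 1).
It is linked across 2 clause boundaries (that → Ø).
It functions as the object of the preposition "with" of "bargained", so the gap sits immediately after word 21 ("with").
Base order: The pilot had thought that that detective who had collapsed in the lobby had mentioned every critic had bargained with who in March.

21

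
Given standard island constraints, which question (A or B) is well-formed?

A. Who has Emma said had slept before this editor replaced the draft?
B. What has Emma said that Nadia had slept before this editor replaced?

In B, the wh-phrase is extracted from inside an adjunct island (introduced by "before"), which blocks movement.
In A, the extraction path crosses only that-complement boundaries, which are transparent.
So A is grammatical.

A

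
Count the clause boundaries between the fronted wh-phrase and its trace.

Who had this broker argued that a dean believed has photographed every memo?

"who" is extracted from the subject of "photographed".
Boundaries crossed, outermost first: [that], [Ø] — 2 in total.

2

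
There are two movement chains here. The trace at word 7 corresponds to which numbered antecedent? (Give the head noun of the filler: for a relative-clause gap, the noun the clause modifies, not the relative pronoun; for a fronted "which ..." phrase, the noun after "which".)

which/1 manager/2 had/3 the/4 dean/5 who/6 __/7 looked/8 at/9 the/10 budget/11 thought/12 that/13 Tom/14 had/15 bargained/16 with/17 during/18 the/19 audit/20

The marked gap is inside the relative clause, the subject of "looked".
Its filler is the head noun "dean" (via "who"), at word 5.
(The other dependency links word 2 to a gap after word 17.)

5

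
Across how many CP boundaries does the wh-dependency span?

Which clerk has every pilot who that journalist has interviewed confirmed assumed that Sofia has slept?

"which clerk" is extracted from the subject of "assumed".
Boundaries crossed, outermost first: [Ø] — 1 in total.

1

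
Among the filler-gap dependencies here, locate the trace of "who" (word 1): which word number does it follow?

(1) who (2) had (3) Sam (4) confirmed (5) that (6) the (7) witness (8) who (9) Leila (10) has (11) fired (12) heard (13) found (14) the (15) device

The displaced element is "who" (word 1).
It is linked across 2 clause boundaries (that → Ø).
It functions as the subject of "found", so the gap sits immediately after word 12 ("heard").
Base order: Sam had confirmed that the witness who Leila has fired heard that who found the device.

12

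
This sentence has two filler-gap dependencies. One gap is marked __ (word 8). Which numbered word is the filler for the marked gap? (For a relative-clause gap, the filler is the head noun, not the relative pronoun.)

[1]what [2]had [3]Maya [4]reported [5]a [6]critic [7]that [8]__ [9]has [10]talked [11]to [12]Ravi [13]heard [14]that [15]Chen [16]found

The marked gap is inside the relative clause, the subject of "talked".
Its filler is the head noun "critic" (via "that"), at word 6.
(The other dependency links word 1 to a gap after word 16.)

6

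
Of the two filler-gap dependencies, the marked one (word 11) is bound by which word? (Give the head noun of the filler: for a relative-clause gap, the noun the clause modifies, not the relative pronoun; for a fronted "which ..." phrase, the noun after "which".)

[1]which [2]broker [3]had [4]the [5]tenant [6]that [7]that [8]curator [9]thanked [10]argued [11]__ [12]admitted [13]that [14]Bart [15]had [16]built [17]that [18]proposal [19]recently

The marked gap is the subject of "admitted".
Its filler is the fronted wh-phrase "which broker", at word 2.
(The other dependency links word 5 to a gap after word 9.)

2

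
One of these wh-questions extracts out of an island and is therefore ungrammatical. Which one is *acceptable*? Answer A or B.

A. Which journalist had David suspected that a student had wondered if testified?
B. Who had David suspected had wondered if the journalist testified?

In A, the wh-phrase is extracted from inside a wh-island (introduced by "if"), which blocks movement.
In B, the extraction path crosses only that-complement boundaries, which are transparent.
So B is grammatical.

B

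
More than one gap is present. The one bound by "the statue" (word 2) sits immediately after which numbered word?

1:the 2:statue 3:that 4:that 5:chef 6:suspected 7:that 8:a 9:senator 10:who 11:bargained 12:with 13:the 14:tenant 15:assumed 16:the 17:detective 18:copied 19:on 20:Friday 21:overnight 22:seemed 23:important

18

The displaced element is "the statue" (word 2).
It is linked across 2 clause boundaries (that → Ø).
It functions as the direct object of "copied", so the gap sits immediately after word 18 ("copied").
Base order: That chef suspected that a senator who bargained with the tenant assumed the detective copied the statue on Friday overnight.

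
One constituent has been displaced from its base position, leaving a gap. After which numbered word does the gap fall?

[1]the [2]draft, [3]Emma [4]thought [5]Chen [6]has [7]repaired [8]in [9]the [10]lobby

The displaced element is "the draft" (word 2).
It is linked across 1 clause boundary (Ø).
It functions as the direct object of "repaired", so the gap sits immediately after word 7 ("repaired").
Base order: Emma thought Chen has repaired the draft in the lobby.

7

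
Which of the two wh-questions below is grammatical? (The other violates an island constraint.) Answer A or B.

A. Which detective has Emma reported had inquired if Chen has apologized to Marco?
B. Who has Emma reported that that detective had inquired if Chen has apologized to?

A

In B, the wh-phrase is extracted from inside a wh-island (introduced by "if"), which blocks movement.
In A, the extraction path crosses only that-complement boundaries, which are transparent.
So A is grammatical.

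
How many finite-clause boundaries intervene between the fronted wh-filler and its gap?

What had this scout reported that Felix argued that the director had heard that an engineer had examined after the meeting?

"what" is extracted from the object of "examined".
Boundaries crossed, outermost first: [that], [that], [that] — 3 in total.

3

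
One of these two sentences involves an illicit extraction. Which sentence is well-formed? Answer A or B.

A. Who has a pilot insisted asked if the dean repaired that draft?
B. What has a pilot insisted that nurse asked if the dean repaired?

A

In B, the wh-phrase is extracted from inside a wh-island (introduced by "if"), which blocks movement.
In A, the extraction path crosses only that-complement boundaries, which are transparent.
So A is grammatical.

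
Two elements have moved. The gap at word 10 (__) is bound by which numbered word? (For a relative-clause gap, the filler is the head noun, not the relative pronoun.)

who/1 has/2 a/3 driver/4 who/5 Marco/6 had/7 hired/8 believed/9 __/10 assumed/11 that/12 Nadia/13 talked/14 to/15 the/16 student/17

The marked gap is the subject of "assumed".
Its filler is the fronted wh-phrase "who", at word 1.
(The other dependency links word 4 to a gap after word 8.)

1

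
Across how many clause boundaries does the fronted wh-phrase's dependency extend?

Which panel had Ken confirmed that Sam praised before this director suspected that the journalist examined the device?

"which panel" is extracted from the object of "praised".
Boundaries crossed, outermost first: [that] — 1 in total.

1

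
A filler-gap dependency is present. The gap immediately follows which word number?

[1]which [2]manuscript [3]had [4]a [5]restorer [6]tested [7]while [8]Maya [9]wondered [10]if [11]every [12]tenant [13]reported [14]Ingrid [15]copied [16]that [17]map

The displaced element is "which manuscript" (word 2).
It functions as the direct object of "tested", so the gap sits immediately after word 6 ("tested").
Base order: A restorer had tested which manuscript while Maya wondered if every tenant reported Ingrid copied that map.

6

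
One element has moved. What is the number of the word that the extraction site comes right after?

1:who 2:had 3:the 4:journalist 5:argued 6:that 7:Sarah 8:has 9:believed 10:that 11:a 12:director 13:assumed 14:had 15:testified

13

The displaced element is "who" (word 1).
It is linked across 3 clause boundaries (that → that → Ø).
It functions as the subject of "testified", so the gap sits immediately after word 13 ("assumed").
Base order: The journalist had argued that Sarah has believed that a director assumed that who had testified.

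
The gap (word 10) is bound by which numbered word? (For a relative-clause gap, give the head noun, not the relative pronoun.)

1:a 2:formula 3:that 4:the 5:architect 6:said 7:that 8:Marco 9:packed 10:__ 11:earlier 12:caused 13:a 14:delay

2

The gap at 10 is the object of "packed", inside a relative clause.
The relative pronoun is "that" (word 3); it is bound by the head noun immediately before it.
Its filler is the head noun "formula", at word 2.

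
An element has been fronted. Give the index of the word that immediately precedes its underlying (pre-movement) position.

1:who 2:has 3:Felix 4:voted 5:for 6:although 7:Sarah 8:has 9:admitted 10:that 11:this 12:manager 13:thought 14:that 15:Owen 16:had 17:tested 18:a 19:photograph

5

The displaced element is "who" (word 1).
It functions as the object of the preposition "for" of "voted", so the gap sits immediately after word 5 ("for").
Base order: Felix has voted for who although Sarah has admitted that this manager thought that Owen had tested a photograph.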